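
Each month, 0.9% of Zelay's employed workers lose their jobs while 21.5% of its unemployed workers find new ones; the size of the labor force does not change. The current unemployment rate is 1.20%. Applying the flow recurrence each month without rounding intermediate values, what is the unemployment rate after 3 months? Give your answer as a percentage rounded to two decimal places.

With a fixed labor force, u_{t+1} = u_t + s·(1−u_t) − f·u_t = u_t·(1−s−f) + s.
Here 1−s−f = 0.776 and s = 0.009.
u_1 = 0.012000 × 0.776 + 0.009 = 0.018312.
u_2 = 0.018312 × 0.776 + 0.009 = 0.023210.
u_3 = 0.023210 × 0.776 + 0.009 = 0.027011.

Unemployment rate after three months ≈ 2.70%.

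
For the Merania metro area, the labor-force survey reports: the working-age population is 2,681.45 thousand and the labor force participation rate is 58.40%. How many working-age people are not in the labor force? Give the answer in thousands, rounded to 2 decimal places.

About 1,115.48 thousand are not in the labor force.

Share not in the labor force = 1 − 0.5840 = 0.4160.
Not in labor force = 0.4160 × 2,681.45 ≈ 1,115.48 thousand.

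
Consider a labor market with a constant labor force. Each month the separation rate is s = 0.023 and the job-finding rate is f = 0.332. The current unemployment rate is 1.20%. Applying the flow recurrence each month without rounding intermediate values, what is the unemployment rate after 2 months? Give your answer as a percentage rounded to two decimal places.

Unemployment rate after two months ≈ 4.28%.

With a fixed labor force, u_{t+1} = u_t + s·(1−u_t) − f·u_t = u_t·(1−s−f) + s.
Here 1−s−f = 0.645 and s = 0.023.
u_1 = 0.012000 × 0.645 + 0.023 = 0.030740.
u_2 = 0.030740 × 0.645 + 0.023 = 0.042827.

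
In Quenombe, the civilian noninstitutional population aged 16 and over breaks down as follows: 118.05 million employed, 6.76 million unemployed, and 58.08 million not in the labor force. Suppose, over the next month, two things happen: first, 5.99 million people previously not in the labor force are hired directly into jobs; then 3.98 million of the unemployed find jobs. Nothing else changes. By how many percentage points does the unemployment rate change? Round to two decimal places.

The unemployment rate changes by −3.29 percentage points.

Initially, labor force = 118.05 + 6.76 = 124.81 million, so u = 6.76/124.81 = 5.42%.
After the first change, employed and labor force both rise by 5.99; unemployed unchanged → E = 124.04, U = 6.76, labor force = 130.80 million.
After the second change, unemployed falls and employed rises by 3.98; labor force unchanged → E = 128.02, U = 2.78, labor force = 130.80 million.
New unemployment rate = 2.78 / 130.80 = 2.13%.
Change = 2.13% − 5.42% = −3.29 percentage points.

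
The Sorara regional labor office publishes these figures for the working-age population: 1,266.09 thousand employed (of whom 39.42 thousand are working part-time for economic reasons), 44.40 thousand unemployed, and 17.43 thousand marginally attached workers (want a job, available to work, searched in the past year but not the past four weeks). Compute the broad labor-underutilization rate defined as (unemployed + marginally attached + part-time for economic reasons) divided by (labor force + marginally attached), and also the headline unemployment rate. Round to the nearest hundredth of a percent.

Labor force = 1,266.09 + 44.40 = 1,310.49 thousand.
Numerator = 44.40 + 17.43 + 39.42 = 101.25 thousand.
Denominator = 1,310.49 + 17.43 = 1,327.92 thousand.
Broad rate = 101.25 / 1,327.92 = 7.62%.
Headline unemployment rate = 44.40 / 1,310.49 = 3.39%.

Broad underutilization rate ≈ 7.62%; headline unemployment rate ≈ 3.39%.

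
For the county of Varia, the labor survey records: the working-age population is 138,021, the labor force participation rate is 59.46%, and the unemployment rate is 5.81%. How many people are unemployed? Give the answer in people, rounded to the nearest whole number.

Labor force = 0.5946 × 138,021 = 82,067.
Unemployed = 0.0581 × 82,067 ≈ 4,768.

About 4,768 are unemployed.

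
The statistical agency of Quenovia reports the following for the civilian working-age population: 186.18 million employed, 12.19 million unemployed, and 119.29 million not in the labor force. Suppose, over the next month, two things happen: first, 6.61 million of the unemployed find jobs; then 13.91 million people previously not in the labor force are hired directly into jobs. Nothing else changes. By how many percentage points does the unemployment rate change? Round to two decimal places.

Initially, labor force = 186.18 + 12.19 = 198.37 million, so u = 12.19/198.37 = 6.15%.
After the first change, unemployed falls and employed rises by 6.61; labor force unchanged → E = 192.79, U = 5.58, labor force = 198.37 million.
After the second change, employed and labor force both rise by 13.91; unemployed unchanged → E = 206.70, U = 5.58, labor force = 212.28 million.
New unemployment rate = 5.58 / 212.28 = 2.63%.
Change = 2.63% − 6.15% = −3.52 percentage points.

The unemployment rate changes by −3.52 percentage points.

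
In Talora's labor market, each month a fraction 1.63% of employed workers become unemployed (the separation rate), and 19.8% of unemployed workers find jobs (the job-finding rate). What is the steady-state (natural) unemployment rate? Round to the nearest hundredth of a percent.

Steady-state unemployment rate ≈ 7.61%.

At steady state the flows balance: s·E = f·U, so U/(E+U) = s/(s+f).
u* = 1.63 / (1.63 + 19.8) = 1.63 / 21.43 = 7.61%.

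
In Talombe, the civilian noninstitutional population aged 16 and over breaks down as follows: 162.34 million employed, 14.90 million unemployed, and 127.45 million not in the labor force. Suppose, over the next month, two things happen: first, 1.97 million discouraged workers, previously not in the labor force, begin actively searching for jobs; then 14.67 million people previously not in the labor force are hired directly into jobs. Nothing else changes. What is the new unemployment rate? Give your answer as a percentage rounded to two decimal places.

New unemployment rate ≈ 8.70%.

Initially, labor force = 162.34 + 14.90 = 177.24 million, so u = 14.90/177.24 = 8.41%.
After the first change, unemployed and labor force both rise by 1.97 → E = 162.34, U = 16.87, labor force = 179.21 million.
After the second change, employed and labor force both rise by 14.67; unemployed unchanged → E = 177.01, U = 16.87, labor force = 193.88 million.
New unemployment rate = 16.87 / 193.88 = 8.70%.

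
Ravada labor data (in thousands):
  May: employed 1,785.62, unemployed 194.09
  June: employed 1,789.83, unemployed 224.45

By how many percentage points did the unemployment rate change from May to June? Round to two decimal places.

The unemployment rate changed by +1.34 percentage points.

May: labor force = 1,785.62 + 194.09 = 1,979.71; u = 194.09/1,979.71 = 9.80%.
June: labor force = 1,789.83 + 224.45 = 2,014.28; u = 224.45/2,014.28 = 11.14%.
Change = 11.14% − 9.80% = +1.34 pp.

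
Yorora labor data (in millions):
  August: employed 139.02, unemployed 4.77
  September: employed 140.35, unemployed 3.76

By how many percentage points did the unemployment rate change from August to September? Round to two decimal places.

August: labor force = 139.02 + 4.77 = 143.79; u = 4.77/143.79 = 3.32%.
September: labor force = 140.35 + 3.76 = 144.11; u = 3.76/144.11 = 2.61%.
Change = 2.61% − 3.32% = −0.71 pp.

The unemployment rate changed by −0.71 percentage points.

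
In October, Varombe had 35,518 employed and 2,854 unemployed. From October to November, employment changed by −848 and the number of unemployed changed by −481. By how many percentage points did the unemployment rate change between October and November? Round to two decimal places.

October: labor force = 35,518 + 2,854 = 38,372; u = 2,854/38,372 = 7.44%.
November: labor force = 34,670 + 2,373 = 37,043; u = 2,373/37,043 = 6.41%.
Change = 6.41% − 7.44% = −1.03 pp.

The unemployment rate changed by −1.03 percentage points.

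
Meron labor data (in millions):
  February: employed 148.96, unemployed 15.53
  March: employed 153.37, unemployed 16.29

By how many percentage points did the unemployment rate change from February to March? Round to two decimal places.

The unemployment rate changed by +0.16 percentage points.

February: labor force = 148.96 + 15.53 = 164.49; u = 15.53/164.49 = 9.44%.
March: labor force = 153.37 + 16.29 = 169.66; u = 16.29/169.66 = 9.60%.
Change = 9.60% − 9.44% = +0.16 pp.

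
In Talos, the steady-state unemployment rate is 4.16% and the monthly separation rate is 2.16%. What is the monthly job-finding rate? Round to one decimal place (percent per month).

From u* = s/(s+f): f = s·(1−u)/u.
f = 2.16 × (1 − 0.0416) / 0.0416 = 2.0701 / 0.0416 ≈ 49.8% per month.

Job-finding rate ≈ 49.8% per month.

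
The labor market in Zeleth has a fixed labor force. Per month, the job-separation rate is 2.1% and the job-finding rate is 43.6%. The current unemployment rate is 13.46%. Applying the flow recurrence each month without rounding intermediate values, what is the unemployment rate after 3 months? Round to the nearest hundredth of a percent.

With a fixed labor force, u_{t+1} = u_t + s·(1−u_t) − f·u_t = u_t·(1−s−f) + s.
Here 1−s−f = 0.543 and s = 0.021.
u_1 = 0.134600 × 0.543 + 0.021 = 0.094088.
u_2 = 0.094088 × 0.543 + 0.021 = 0.072090.
u_3 = 0.072090 × 0.543 + 0.021 = 0.060145.

Unemployment rate after three months ≈ 6.01%.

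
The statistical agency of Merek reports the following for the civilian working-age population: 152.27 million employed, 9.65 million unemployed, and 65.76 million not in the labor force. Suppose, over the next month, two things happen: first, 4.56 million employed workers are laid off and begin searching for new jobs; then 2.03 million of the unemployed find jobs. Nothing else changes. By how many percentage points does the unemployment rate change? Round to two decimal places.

The unemployment rate changes by +1.56 percentage points.

Initially, labor force = 152.27 + 9.65 = 161.92 million, so u = 9.65/161.92 = 5.96%.
After the first change, employed falls and unemployed rises by 4.56; labor force unchanged → E = 147.71, U = 14.21, labor force = 161.92 million.
After the second change, unemployed falls and employed rises by 2.03; labor force unchanged → E = 149.74, U = 12.18, labor force = 161.92 million.
New unemployment rate = 12.18 / 161.92 = 7.52%.
Change = 7.52% − 5.96% = +1.56 percentage points.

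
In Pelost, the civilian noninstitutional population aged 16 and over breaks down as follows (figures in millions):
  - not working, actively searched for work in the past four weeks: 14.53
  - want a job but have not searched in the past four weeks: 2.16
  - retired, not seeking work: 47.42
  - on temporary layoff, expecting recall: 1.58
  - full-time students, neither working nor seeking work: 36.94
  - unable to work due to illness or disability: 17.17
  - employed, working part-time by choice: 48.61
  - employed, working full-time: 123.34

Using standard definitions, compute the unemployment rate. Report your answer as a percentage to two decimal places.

Employed = 48.61 + 123.34 = 171.95 million.
Unemployed = 14.53 + 1.58 = 16.11 million (jobless and actively searching, or on temporary layoff).
Labor force = 171.95 + 16.11 = 188.06 million.
Unemployment rate = 16.11 / 188.06 = 8.57%.

Unemployment rate ≈ 8.57%.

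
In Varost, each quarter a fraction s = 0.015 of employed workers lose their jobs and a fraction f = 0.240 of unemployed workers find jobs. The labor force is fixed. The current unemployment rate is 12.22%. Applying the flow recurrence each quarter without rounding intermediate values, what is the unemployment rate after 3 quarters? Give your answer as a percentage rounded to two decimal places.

With a fixed labor force, u_{t+1} = u_t + s·(1−u_t) − f·u_t = u_t·(1−s−f) + s.
Here 1−s−f = 0.745 and s = 0.015.
u_1 = 0.122200 × 0.745 + 0.015 = 0.106039.
u_2 = 0.106039 × 0.745 + 0.015 = 0.093999.
u_3 = 0.093999 × 0.745 + 0.015 = 0.085029.

Unemployment rate after three quarters ≈ 8.50%.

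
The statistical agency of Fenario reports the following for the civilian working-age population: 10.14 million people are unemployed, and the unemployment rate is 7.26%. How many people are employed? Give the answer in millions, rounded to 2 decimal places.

About 129.53 million are employed.

Labor force = U / u = 10.14 / 0.0726 ≈ 139.67 million.
Employed = labor force − unemployed = 139.67 − 10.14 = 129.53 million.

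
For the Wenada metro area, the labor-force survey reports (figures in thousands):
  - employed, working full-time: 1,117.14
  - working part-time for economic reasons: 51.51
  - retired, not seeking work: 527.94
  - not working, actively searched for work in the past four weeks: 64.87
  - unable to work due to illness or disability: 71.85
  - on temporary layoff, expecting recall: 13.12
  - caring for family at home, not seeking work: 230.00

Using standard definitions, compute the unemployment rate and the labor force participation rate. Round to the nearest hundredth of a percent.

Unemployment rate ≈ 6.26%; labor force participation rate ≈ 60.04%.

Employed = 1,117.14 + 51.51 = 1,168.65 thousand (anyone who worked, including part-time for economic reasons, counts as employed).
Unemployed = 64.87 + 13.12 = 77.99 thousand (jobless and actively searching, or on temporary layoff).
Labor force = 1,168.65 + 77.99 = 1,246.64 thousand.
Not in labor force = 527.94 + 71.85 + 230.00 = 829.79 thousand (those not working and not actively searching are outside the labor force).
Civilian working-age population = 1,246.64 + 829.79 = 2,076.43 thousand.
Unemployment rate = 77.99 / 1,246.64 = 6.26%.
Labor force participation rate = 1,246.64 / 2,076.43 = 60.04%.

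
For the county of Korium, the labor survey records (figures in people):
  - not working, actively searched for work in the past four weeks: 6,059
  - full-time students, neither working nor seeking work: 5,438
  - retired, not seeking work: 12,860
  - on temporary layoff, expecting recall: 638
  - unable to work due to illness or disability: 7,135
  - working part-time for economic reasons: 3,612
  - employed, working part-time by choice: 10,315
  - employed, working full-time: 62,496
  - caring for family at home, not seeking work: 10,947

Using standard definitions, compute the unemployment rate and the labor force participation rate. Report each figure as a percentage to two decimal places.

Employed = 3,612 + 10,315 + 62,496 = 76,423 (anyone who worked, including part-time for economic reasons, counts as employed).
Unemployed = 6,059 + 638 = 6,697 (jobless and actively searching, or on temporary layoff).
Labor force = 76,423 + 6,697 = 83,120.
Not in labor force = 5,438 + 12,860 + 7,135 + 10,947 = 36,380 (those not working and not actively searching are outside the labor force).
Civilian working-age population = 83,120 + 36,380 = 119,500.
Unemployment rate = 6,697 / 83,120 = 8.06%.
Labor force participation rate = 83,120 / 119,500 = 69.56%.

Unemployment rate ≈ 8.06%; labor force participation rate ≈ 69.56%.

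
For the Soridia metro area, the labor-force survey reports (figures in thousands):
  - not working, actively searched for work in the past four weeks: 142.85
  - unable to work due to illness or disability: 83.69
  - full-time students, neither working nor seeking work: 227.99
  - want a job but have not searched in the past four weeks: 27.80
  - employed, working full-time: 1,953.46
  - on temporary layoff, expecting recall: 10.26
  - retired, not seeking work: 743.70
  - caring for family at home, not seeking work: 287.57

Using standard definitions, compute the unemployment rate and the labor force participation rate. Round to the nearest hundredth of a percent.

Unemployment rate ≈ 7.27%; labor force participation rate ≈ 60.58%.

Employed = 1,953.46 thousand.
Unemployed = 142.85 + 10.26 = 153.11 thousand (jobless and actively searching, or on temporary layoff).
Labor force = 1,953.46 + 153.11 = 2,106.57 thousand.
Not in labor force = 83.69 + 227.99 + 27.80 + 743.70 + 287.57 = 1,370.75 thousand (those not working and not actively searching are outside the labor force — including those who want a job but have given up searching).
Civilian working-age population = 2,106.57 + 1,370.75 = 3,477.32 thousand.
Unemployment rate = 153.11 / 2,106.57 = 7.27%.
Labor force participation rate = 2,106.57 / 3,477.32 = 60.58%.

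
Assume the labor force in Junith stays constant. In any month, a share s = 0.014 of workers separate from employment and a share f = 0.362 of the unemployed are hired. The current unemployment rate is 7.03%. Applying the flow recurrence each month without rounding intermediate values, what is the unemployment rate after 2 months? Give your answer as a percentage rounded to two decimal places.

Unemployment rate after two months ≈ 5.01%.

With a fixed labor force, u_{t+1} = u_t + s·(1−u_t) − f·u_t = u_t·(1−s−f) + s.
Here 1−s−f = 0.624 and s = 0.014.
u_1 = 0.070300 × 0.624 + 0.014 = 0.057867.
u_2 = 0.057867 × 0.624 + 0.014 = 0.050109.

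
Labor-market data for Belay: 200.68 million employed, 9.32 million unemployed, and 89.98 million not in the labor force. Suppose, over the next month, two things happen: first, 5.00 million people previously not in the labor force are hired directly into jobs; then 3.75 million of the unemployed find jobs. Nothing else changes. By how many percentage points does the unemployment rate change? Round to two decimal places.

Initially, labor force = 200.68 + 9.32 = 210.00 million, so u = 9.32/210.00 = 4.44%.
After the first change, employed and labor force both rise by 5.00; unemployed unchanged → E = 205.68, U = 9.32, labor force = 215.00 million.
After the second change, unemployed falls and employed rises by 3.75; labor force unchanged → E = 209.43, U = 5.57, labor force = 215.00 million.
New unemployment rate = 5.57 / 215.00 = 2.59%.
Change = 2.59% − 4.44% = −1.85 percentage points.

The unemployment rate changes by −1.85 percentage points.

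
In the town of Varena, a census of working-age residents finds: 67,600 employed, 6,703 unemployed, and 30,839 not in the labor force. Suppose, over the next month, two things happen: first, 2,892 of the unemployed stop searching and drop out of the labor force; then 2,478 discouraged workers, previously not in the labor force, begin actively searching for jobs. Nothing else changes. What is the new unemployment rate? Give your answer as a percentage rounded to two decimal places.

Initially, labor force = 67,600 + 6,703 = 74,303, so u = 6,703/74,303 = 9.02%.
After the first change, unemployed and labor force both fall by 2,892 → E = 67,600, U = 3,811, labor force = 71,411.
After the second change, unemployed and labor force both rise by 2,478 → E = 67,600, U = 6,289, labor force = 73,889.
New unemployment rate = 6,289 / 73,889 = 8.51%.

New unemployment rate ≈ 8.51%.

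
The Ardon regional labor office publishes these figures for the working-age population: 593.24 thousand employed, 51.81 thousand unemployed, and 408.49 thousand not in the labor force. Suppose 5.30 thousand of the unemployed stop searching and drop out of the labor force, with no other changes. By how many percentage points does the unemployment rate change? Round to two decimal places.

The unemployment rate changes by −0.76 percentage points.

Initially, labor force = 593.24 + 51.81 = 645.05 thousand, so u = 51.81/645.05 = 8.03%.
After the change, unemployed and labor force both fall by 5.30 → E = 593.24, U = 46.51, labor force = 639.75 thousand.
New unemployment rate = 46.51 / 639.75 = 7.27%.
Change = 7.27% − 8.03% = −0.76 percentage points.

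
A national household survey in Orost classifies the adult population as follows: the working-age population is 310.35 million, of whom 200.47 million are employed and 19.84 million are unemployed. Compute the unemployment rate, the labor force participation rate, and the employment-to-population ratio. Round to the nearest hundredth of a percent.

Unemployment rate ≈ 9.01%; labor force participation rate ≈ 70.99%; employment-population ratio ≈ 64.59%.

Labor force = employed + unemployed = 200.47 + 19.84 = 220.31 million.
Unemployment rate = 19.84 / 220.31 = 9.01%.
Labor force participation rate = 220.31 / 310.35 = 70.99%.
Employment-population ratio = 200.47 / 310.35 = 64.59%.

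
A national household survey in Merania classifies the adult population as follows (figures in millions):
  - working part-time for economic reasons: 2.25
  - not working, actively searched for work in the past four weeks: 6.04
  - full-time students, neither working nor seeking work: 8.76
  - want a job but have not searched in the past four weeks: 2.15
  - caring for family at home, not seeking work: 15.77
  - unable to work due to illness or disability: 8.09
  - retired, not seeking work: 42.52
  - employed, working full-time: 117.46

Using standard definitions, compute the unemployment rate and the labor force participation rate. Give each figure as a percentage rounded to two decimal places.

Employed = 2.25 + 117.46 = 119.71 million (anyone who worked, including part-time for economic reasons, counts as employed).
Unemployed = 6.04 million.
Labor force = 119.71 + 6.04 = 125.75 million.
Not in labor force = 8.76 + 2.15 + 15.77 + 8.09 + 42.52 = 77.29 million (those not working and not actively searching are outside the labor force — including those who want a job but have given up searching).
Civilian working-age population = 125.75 + 77.29 = 203.04 million.
Unemployment rate = 6.04 / 125.75 = 4.80%.
Labor force participation rate = 125.75 / 203.04 = 61.93%.

Unemployment rate ≈ 4.80%; labor force participation rate ≈ 61.93%.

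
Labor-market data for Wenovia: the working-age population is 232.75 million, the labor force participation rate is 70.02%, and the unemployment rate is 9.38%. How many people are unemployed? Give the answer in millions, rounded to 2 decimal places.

About 15.29 million are unemployed.

Labor force = 0.7002 × 232.75 = 162.97 million.
Unemployed = 0.0938 × 162.97 ≈ 15.29 million.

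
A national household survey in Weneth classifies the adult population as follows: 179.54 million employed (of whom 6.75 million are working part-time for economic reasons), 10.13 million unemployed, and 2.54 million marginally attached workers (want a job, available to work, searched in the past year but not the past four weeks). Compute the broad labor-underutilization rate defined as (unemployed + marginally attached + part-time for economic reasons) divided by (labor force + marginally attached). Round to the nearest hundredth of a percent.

Labor force = 179.54 + 10.13 = 189.67 million.
Numerator = 10.13 + 2.54 + 6.75 = 19.42 million.
Denominator = 189.67 + 2.54 = 192.21 million.
Broad rate = 19.42 / 192.21 = 10.10%.

Broad underutilization rate ≈ 10.10%.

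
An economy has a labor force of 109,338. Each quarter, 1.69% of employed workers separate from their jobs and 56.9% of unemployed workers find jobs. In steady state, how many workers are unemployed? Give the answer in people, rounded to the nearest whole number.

Steady-state unemployment rate u* = s/(s+f) = 1.69/(1.69+56.9) = 0.028845.
Unemployed = u* × labor force = 0.028845 × 109,338 ≈ 3,154.

About 3,154 are unemployed in steady state.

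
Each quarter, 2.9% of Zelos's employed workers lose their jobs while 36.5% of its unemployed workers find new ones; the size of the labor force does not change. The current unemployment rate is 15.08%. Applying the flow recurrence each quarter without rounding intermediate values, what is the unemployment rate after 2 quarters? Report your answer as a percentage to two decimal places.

Unemployment rate after two quarters ≈ 10.20%.

With a fixed labor force, u_{t+1} = u_t + s·(1−u_t) − f·u_t = u_t·(1−s−f) + s.
Here 1−s−f = 0.606 and s = 0.029.
u_1 = 0.150800 × 0.606 + 0.029 = 0.120385.
u_2 = 0.120385 × 0.606 + 0.029 = 0.101953.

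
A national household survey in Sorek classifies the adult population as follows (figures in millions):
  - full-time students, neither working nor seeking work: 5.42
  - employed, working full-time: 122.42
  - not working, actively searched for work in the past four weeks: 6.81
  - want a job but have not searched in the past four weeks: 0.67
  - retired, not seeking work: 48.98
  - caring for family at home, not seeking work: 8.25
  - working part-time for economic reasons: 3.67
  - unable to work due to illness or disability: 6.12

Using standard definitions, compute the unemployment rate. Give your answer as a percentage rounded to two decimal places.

Unemployment rate ≈ 5.12%.

Employed = 122.42 + 3.67 = 126.09 million (anyone who worked, including part-time for economic reasons, counts as employed).
Unemployed = 6.81 million.
Labor force = 126.09 + 6.81 = 132.90 million.
Unemployment rate = 6.81 / 132.90 = 5.12%.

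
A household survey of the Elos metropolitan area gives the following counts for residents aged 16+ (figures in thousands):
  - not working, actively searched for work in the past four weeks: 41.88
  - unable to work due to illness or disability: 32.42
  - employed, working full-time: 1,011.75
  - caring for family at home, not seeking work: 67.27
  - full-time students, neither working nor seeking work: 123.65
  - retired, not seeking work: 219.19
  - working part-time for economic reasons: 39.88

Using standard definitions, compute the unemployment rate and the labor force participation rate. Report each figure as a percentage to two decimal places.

Unemployment rate ≈ 3.83%; labor force participation rate ≈ 71.19%.

Employed = 1,011.75 + 39.88 = 1,051.63 thousand (anyone who worked, including part-time for economic reasons, counts as employed).
Unemployed = 41.88 thousand.
Labor force = 1,051.63 + 41.88 = 1,093.51 thousand.
Not in labor force = 32.42 + 67.27 + 123.65 + 219.19 = 442.53 thousand (those not working and not actively searching are outside the labor force).
Civilian working-age population = 1,093.51 + 442.53 = 1,536.04 thousand.
Unemployment rate = 41.88 / 1,093.51 = 3.83%.
Labor force participation rate = 1,093.51 / 1,536.04 = 71.19%.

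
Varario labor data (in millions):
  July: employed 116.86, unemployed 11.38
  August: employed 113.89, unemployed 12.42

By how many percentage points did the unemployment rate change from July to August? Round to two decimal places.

July: labor force = 116.86 + 11.38 = 128.24; u = 11.38/128.24 = 8.87%.
August: labor force = 113.89 + 12.42 = 126.31; u = 12.42/126.31 = 9.83%.
Change = 9.83% − 8.87% = +0.96 pp.

The unemployment rate changed by +0.96 percentage points.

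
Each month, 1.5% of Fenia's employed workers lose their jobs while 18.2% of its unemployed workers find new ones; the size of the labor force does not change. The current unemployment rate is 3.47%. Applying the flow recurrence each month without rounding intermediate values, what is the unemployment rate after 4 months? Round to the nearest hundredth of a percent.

Unemployment rate after four months ≈ 5.89%.

With a fixed labor force, u_{t+1} = u_t + s·(1−u_t) − f·u_t = u_t·(1−s−f) + s.
Here 1−s−f = 0.803 and s = 0.015.
u_1 = 0.034700 × 0.803 + 0.015 = 0.042864.
u_2 = 0.042864 × 0.803 + 0.015 = 0.049420.
u_3 = 0.049420 × 0.803 + 0.015 = 0.054684.
u_4 = 0.054684 × 0.803 + 0.015 = 0.058911.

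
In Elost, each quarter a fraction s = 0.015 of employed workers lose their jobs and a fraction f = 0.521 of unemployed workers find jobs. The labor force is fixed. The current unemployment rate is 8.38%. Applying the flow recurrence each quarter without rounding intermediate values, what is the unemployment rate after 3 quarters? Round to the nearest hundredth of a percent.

Unemployment rate after three quarters ≈ 3.36%.

With a fixed labor force, u_{t+1} = u_t + s·(1−u_t) − f·u_t = u_t·(1−s−f) + s.
Here 1−s−f = 0.464 and s = 0.015.
u_1 = 0.083800 × 0.464 + 0.015 = 0.053883.
u_2 = 0.053883 × 0.464 + 0.015 = 0.040002.
u_3 = 0.040002 × 0.464 + 0.015 = 0.033561.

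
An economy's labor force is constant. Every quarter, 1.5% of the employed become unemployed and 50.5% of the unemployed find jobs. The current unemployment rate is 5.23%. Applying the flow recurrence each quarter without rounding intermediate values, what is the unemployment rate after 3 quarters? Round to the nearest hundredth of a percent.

With a fixed labor force, u_{t+1} = u_t + s·(1−u_t) − f·u_t = u_t·(1−s−f) + s.
Here 1−s−f = 0.480 and s = 0.015.
u_1 = 0.052300 × 0.480 + 0.015 = 0.040104.
u_2 = 0.040104 × 0.480 + 0.015 = 0.034250.
u_3 = 0.034250 × 0.480 + 0.015 = 0.031440.

Unemployment rate after three quarters ≈ 3.14%.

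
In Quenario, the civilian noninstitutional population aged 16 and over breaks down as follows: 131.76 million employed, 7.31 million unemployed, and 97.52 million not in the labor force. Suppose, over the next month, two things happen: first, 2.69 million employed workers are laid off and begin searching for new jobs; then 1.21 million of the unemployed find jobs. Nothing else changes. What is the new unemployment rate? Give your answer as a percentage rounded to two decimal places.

New unemployment rate ≈ 6.32%.

Initially, labor force = 131.76 + 7.31 = 139.07 million, so u = 7.31/139.07 = 5.26%.
After the first change, employed falls and unemployed rises by 2.69; labor force unchanged → E = 129.07, U = 10.00, labor force = 139.07 million.
After the second change, unemployed falls and employed rises by 1.21; labor force unchanged → E = 130.28, U = 8.79, labor force = 139.07 million.
New unemployment rate = 8.79 / 139.07 = 6.32%.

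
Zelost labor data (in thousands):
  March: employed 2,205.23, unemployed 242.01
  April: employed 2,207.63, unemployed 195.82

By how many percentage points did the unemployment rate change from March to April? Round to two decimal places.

The unemployment rate changed by −1.74 percentage points.

March: labor force = 2,205.23 + 242.01 = 2,447.24; u = 242.01/2,447.24 = 9.89%.
April: labor force = 2,207.63 + 195.82 = 2,403.45; u = 195.82/2,403.45 = 8.15%.
Change = 8.15% − 9.89% = −1.74 pp.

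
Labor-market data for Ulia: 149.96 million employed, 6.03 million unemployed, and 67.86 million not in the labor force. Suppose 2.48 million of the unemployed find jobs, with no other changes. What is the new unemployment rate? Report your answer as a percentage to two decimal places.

New unemployment rate ≈ 2.28%.

Initially, labor force = 149.96 + 6.03 = 155.99 million, so u = 6.03/155.99 = 3.87%.
After the change, unemployed falls and employed rises by 2.48; labor force unchanged → E = 152.44, U = 3.55, labor force = 155.99 million.
New unemployment rate = 3.55 / 155.99 = 2.28%.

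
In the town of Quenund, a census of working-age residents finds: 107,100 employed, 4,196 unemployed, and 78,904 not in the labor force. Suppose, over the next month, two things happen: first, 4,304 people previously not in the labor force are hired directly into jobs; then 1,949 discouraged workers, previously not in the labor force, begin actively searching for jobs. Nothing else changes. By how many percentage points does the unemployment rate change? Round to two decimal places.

The unemployment rate changes by +1.46 percentage points.

Initially, labor force = 107,100 + 4,196 = 111,296, so u = 4,196/111,296 = 3.77%.
After the first change, employed and labor force both rise by 4,304; unemployed unchanged → E = 111,404, U = 4,196, labor force = 115,600.
After the second change, unemployed and labor force both rise by 1,949 → E = 111,404, U = 6,145, labor force = 117,549.
New unemployment rate = 6,145 / 117,549 = 5.23%.
Change = 5.23% − 3.77% = +1.46 percentage points.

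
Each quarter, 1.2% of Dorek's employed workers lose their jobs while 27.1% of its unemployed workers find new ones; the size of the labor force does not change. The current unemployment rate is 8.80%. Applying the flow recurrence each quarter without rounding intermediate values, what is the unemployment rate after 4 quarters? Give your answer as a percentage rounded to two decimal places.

Unemployment rate after four quarters ≈ 5.45%.

With a fixed labor force, u_{t+1} = u_t + s·(1−u_t) − f·u_t = u_t·(1−s−f) + s.
Here 1−s−f = 0.717 and s = 0.012.
u_1 = 0.088000 × 0.717 + 0.012 = 0.075096.
u_2 = 0.075096 × 0.717 + 0.012 = 0.065844.
u_3 = 0.065844 × 0.717 + 0.012 = 0.059210.
u_4 = 0.059210 × 0.717 + 0.012 = 0.054454.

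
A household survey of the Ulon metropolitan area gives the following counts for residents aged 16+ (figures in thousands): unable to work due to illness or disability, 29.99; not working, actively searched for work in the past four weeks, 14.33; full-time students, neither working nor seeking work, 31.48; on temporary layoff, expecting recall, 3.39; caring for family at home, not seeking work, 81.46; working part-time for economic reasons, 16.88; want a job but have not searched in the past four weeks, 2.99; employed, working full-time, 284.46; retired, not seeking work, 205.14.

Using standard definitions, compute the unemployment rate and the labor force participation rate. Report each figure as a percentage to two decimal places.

Unemployment rate ≈ 5.55%; labor force participation rate ≈ 47.61%.

Employed = 16.88 + 284.46 = 301.34 thousand (anyone who worked, including part-time for economic reasons, counts as employed).
Unemployed = 14.33 + 3.39 = 17.72 thousand (jobless and actively searching, or on temporary layoff).
Labor force = 301.34 + 17.72 = 319.06 thousand.
Not in labor force = 29.99 + 31.48 + 81.46 + 2.99 + 205.14 = 351.06 thousand (those not working and not actively searching are outside the labor force — including those who want a job but have given up searching).
Civilian working-age population = 319.06 + 351.06 = 670.12 thousand.
Unemployment rate = 17.72 / 319.06 = 5.55%.
Labor force participation rate = 319.06 / 670.12 = 47.61%.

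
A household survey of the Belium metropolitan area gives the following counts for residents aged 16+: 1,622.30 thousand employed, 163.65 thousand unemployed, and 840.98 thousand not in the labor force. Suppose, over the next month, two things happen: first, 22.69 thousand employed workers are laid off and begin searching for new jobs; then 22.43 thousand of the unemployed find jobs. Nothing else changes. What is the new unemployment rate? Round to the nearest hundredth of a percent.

New unemployment rate ≈ 9.18%.

Initially, labor force = 1,622.30 + 163.65 = 1,785.95 thousand, so u = 163.65/1,785.95 = 9.16%.
After the first change, employed falls and unemployed rises by 22.69; labor force unchanged → E = 1,599.61, U = 186.34, labor force = 1,785.95 thousand.
After the second change, unemployed falls and employed rises by 22.43; labor force unchanged → E = 1,622.04, U = 163.91, labor force = 1,785.95 thousand.
New unemployment rate = 163.91 / 1,785.95 = 9.18%.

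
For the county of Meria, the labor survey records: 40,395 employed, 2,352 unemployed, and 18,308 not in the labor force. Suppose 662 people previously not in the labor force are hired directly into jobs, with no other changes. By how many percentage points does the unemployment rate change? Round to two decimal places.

The unemployment rate changes by −0.08 percentage points.

Initially, labor force = 40,395 + 2,352 = 42,747, so u = 2,352/42,747 = 5.50%.
After the change, employed and labor force both rise by 662; unemployed unchanged → E = 41,057, U = 2,352, labor force = 43,409.
New unemployment rate = 2,352 / 43,409 = 5.42%.
Change = 5.42% − 5.50% = −0.08 percentage points.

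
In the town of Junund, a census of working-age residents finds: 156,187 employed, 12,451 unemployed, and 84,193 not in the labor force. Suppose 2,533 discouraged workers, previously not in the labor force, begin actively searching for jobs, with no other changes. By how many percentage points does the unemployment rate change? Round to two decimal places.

The unemployment rate changes by +1.37 percentage points.

Initially, labor force = 156,187 + 12,451 = 168,638, so u = 12,451/168,638 = 7.38%.
After the change, unemployed and labor force both rise by 2,533 → E = 156,187, U = 14,984, labor force = 171,171.
New unemployment rate = 14,984 / 171,171 = 8.75%.
Change = 8.75% − 7.38% = +1.37 percentage points.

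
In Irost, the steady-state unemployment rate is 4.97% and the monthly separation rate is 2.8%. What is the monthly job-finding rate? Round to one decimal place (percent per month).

Job-finding rate ≈ 53.5% per month.

From u* = s/(s+f): f = s·(1−u)/u.
f = 2.8 × (1 − 0.0497) / 0.0497 = 2.6608 / 0.0497 ≈ 53.5% per month.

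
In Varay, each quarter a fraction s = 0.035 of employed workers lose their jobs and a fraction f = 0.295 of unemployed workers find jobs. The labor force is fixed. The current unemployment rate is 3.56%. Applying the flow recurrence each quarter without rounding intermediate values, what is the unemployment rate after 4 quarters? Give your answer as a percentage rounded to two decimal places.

With a fixed labor force, u_{t+1} = u_t + s·(1−u_t) − f·u_t = u_t·(1−s−f) + s.
Here 1−s−f = 0.670 and s = 0.035.
u_1 = 0.035600 × 0.670 + 0.035 = 0.058852.
u_2 = 0.058852 × 0.670 + 0.035 = 0.074431.
u_3 = 0.074431 × 0.670 + 0.035 = 0.084869.
u_4 = 0.084869 × 0.670 + 0.035 = 0.091862.

Unemployment rate after four quarters ≈ 9.19%.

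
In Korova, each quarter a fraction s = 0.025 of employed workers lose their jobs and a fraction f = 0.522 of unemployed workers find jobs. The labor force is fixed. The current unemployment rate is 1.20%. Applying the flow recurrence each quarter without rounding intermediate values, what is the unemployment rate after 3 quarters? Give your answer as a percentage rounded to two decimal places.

With a fixed labor force, u_{t+1} = u_t + s·(1−u_t) − f·u_t = u_t·(1−s−f) + s.
Here 1−s−f = 0.453 and s = 0.025.
u_1 = 0.012000 × 0.453 + 0.025 = 0.030436.
u_2 = 0.030436 × 0.453 + 0.025 = 0.038788.
u_3 = 0.038788 × 0.453 + 0.025 = 0.042571.

Unemployment rate after three quarters ≈ 4.26%.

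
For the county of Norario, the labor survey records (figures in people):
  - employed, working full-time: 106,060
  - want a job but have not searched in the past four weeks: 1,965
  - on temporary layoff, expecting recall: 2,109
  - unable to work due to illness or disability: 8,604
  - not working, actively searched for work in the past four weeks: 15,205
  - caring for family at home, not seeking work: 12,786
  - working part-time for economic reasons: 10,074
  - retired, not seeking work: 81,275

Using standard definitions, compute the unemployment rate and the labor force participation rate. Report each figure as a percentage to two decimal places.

Unemployment rate ≈ 12.97%; labor force participation rate ≈ 56.05%.

Employed = 106,060 + 10,074 = 116,134 (anyone who worked, including part-time for economic reasons, counts as employed).
Unemployed = 2,109 + 15,205 = 17,314 (jobless and actively searching, or on temporary layoff).
Labor force = 116,134 + 17,314 = 133,448.
Not in labor force = 1,965 + 8,604 + 12,786 + 81,275 = 104,630 (those not working and not actively searching are outside the labor force — including those who want a job but have given up searching).
Civilian working-age population = 133,448 + 104,630 = 238,078.
Unemployment rate = 17,314 / 133,448 = 12.97%.
Labor force participation rate = 133,448 / 238,078 = 56.05%.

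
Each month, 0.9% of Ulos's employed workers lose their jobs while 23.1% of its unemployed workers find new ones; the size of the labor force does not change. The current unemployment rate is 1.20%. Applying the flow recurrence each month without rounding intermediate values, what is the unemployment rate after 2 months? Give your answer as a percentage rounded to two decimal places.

With a fixed labor force, u_{t+1} = u_t + s·(1−u_t) − f·u_t = u_t·(1−s−f) + s.
Here 1−s−f = 0.760 and s = 0.009.
u_1 = 0.012000 × 0.760 + 0.009 = 0.018120.
u_2 = 0.018120 × 0.760 + 0.009 = 0.022771.

Unemployment rate after two months ≈ 2.28%.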